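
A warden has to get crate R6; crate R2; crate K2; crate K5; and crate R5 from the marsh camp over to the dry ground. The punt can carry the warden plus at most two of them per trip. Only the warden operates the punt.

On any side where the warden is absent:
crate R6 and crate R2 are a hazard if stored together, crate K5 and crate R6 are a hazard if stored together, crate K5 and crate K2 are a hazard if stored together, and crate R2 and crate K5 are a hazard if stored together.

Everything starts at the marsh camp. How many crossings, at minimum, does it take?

Counting alone: the warden can take at most 2 across per trip to the dry ground, so moving all 5 needs at least 3 loaded trips out, with a return between consecutive ones — at least 5 crossings.
The safety rule pushes this higher. Following every safe sequence of crossings, the most of the 5 that can be at the dry ground as the punt arrives there on crossing 5 is 4 — never all 5.
So no plan with fewer than 7 crossings exists, and this one achieves 7:
1. Warden goes to the dry ground with crate K5 and crate R6.  [the marsh camp: crate K2, crate R2, crate R5 | the dry ground: crate K5, crate R6]
2. Warden goes back to the marsh camp with crate R6.  [the marsh camp: crate K2, crate R2, crate R5, crate R6 | the dry ground: crate K5]
3. Warden goes to the dry ground with crate K2 and crate R6.  [the marsh camp: crate R2, crate R5 | the dry ground: crate K2, crate K5, crate R6]
4. Warden goes back to the marsh camp with crate K5.  [the marsh camp: crate K5, crate R2, crate R5 | the dry ground: crate K2, crate R6]
5. Warden goes to the dry ground with crate R2 and crate R5.  [the marsh camp: crate K5 | the dry ground: crate K2, crate R2, crate R5, crate R6]
6. Warden goes back to the marsh camp with crate R6.  [the marsh camp: crate K5, crate R6 | the dry ground: crate K2, crate R2, crate R5]
7. Warden goes to the dry ground with crate K5 and crate R6.  [the marsh camp: — | the dry ground: crate K2, crate K5, crate R2, crate R5, crate R6]

7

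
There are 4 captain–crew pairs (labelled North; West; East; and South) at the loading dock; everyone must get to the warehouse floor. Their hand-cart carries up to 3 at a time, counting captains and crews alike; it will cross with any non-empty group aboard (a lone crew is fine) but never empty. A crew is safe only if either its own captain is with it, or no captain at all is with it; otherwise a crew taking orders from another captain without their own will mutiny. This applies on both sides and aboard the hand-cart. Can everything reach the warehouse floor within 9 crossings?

Yes

Yes — this plan uses 9 crossings (≤ 9):
1. captain North and crew North cross → the warehouse floor.
2. captain North crosses ← the loading dock.
3. captain North, captain West, and crew West cross → the warehouse floor.
4. captain North and crew North cross ← the loading dock.
5. captain East, captain North, and captain South cross → the warehouse floor.
6. crew West crosses ← the loading dock.
7. crew North and crew West cross → the warehouse floor.
8. crew North crosses ← the loading dock.
9. crew East, crew North, and crew South cross → the warehouse floor.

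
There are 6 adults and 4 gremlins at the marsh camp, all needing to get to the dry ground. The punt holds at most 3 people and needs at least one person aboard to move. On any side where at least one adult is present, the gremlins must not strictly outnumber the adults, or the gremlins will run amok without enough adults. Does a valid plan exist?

Yes

1. 2 gremlins → the dry ground.  (the marsh camp: 6A 2G; the dry ground: 0A 2G)
2. 1 gremlin ← the marsh camp.  (the marsh camp: 6A 3G; the dry ground: 0A 1G)
3. 3 gremlins → the dry ground.  (the marsh camp: 6A 0G; the dry ground: 0A 4G)
4. 1 gremlin ← the marsh camp.  (the marsh camp: 6A 1G; the dry ground: 0A 3G)
5. 3 adults → the dry ground.  (the marsh camp: 3A 1G; the dry ground: 3A 3G)
6. 1 gremlin ← the marsh camp.  (the marsh camp: 3A 2G; the dry ground: 3A 2G)
7. 1 adult and 2 gremlins → the dry ground.  (the marsh camp: 2A 0G; the dry ground: 4A 4G)
8. 1 gremlin ← the marsh camp.  (the marsh camp: 2A 1G; the dry ground: 4A 3G)
9. 2 adults and 1 gremlin → the dry ground.  (the marsh camp: 0A 0G; the dry ground: 6A 4G)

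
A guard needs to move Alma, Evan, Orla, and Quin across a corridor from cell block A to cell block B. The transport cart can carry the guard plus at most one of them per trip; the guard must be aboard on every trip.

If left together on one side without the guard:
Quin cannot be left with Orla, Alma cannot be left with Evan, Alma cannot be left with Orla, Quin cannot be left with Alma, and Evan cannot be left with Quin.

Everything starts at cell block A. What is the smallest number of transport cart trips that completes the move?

impossible

Whatever the first load, the items left behind include a forbidden pair without the guard. No opening move is safe, so no plan exists.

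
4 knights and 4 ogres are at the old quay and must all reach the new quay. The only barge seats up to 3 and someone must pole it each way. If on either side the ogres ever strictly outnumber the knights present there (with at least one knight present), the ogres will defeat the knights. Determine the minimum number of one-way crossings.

Counting alone: each trip to the new quay takes at most 3 across and each return brings at least 1 back, so after t trips out (and t−1 returns) at most 3t − (t−1) of the 8 are across; that first reaches 8 at t = 4, so at least 7 crossings are needed.
The safety rule pushes this higher. Following every safe sequence of crossings, the most of the 8 that can be at the new quay as the barge arrives there on crossing 7 is 7 — never all 8.
So no plan with fewer than 9 crossings exists, and this one achieves 9:
1. 2 ogres → the new quay.  (the old quay: 4K 2O; the new quay: 0K 2O)
2. 1 ogre ← the old quay.  (the old quay: 4K 3O; the new quay: 0K 1O)
3. 3 ogres → the new quay.  (the old quay: 4K 0O; the new quay: 0K 4O)
4. 1 ogre ← the old quay.  (the old quay: 4K 1O; the new quay: 0K 3O)
5. 3 knights → the new quay.  (the old quay: 1K 1O; the new quay: 3K 3O)
6. 1 knight and 1 ogre ← the old quay.  (the old quay: 2K 2O; the new quay: 2K 2O)
7. 2 knights → the new quay.  (the old quay: 0K 2O; the new quay: 4K 2O)
8. 1 ogre ← the old quay.  (the old quay: 0K 3O; the new quay: 4K 1O)
9. 3 ogres → the new quay.  (the old quay: 0K 0O; the new quay: 4K 4O)

9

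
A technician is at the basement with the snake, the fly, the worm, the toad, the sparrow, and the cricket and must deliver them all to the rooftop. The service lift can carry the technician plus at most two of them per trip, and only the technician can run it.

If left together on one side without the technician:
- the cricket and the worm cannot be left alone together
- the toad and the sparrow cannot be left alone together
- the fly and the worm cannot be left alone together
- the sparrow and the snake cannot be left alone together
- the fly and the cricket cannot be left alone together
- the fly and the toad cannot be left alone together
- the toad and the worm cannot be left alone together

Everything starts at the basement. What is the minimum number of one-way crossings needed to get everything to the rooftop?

impossible

Whatever the first load, the items left behind include a forbidden pair without the technician. No opening move is safe, so no plan exists.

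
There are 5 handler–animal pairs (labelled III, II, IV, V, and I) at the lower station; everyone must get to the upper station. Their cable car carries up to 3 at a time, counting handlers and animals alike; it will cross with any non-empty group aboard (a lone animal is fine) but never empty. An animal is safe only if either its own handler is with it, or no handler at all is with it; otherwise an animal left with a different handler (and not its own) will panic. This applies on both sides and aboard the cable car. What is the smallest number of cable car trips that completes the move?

11

Counting alone: each trip to the upper station takes at most 3 across and each return brings at least 1 back, so after t trips out (and t−1 returns) at most 3t − (t−1) of the 10 are across; that first reaches 10 at t = 5, so at least 9 crossings are needed.
The safety rule pushes this higher. Following every safe sequence of crossings, the most of the 10 that can be at the upper station as the cable car arrives there on crossing 9 is 9 — never all 10.
So no plan with fewer than 11 crossings exists, and this one achieves 11:
1. animal III and handler III cross → the upper station.
2. handler III crosses ← the lower station.
3. animal II, animal IV, and animal V cross → the upper station.
4. animal III crosses ← the lower station.
5. handler II, handler IV, and handler V cross → the upper station.
6. animal II and handler II cross ← the lower station.
7. handler I, handler II, and handler III cross → the upper station.
8. animal IV crosses ← the lower station.
9. animal II and animal III cross → the upper station.
10. animal III crosses ← the lower station.
11. animal I, animal III, and animal IV cross → the upper station.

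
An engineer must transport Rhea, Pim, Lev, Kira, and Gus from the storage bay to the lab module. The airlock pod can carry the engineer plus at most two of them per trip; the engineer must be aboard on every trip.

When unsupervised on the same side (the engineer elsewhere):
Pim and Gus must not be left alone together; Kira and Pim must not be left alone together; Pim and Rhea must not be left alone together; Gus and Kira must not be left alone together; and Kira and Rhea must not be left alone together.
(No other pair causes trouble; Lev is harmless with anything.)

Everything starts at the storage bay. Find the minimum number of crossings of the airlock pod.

Counting alone: the engineer can take at most 2 across per trip to the lab module, so moving all 5 needs at least 3 loaded trips out, with a return between consecutive ones — at least 5 crossings.
The safety rule pushes this higher. Following every safe sequence of crossings, the most of the 5 that can be at the lab module as the airlock pod arrives there on crossing 5 is 4 — never all 5.
So no plan with fewer than 7 crossings exists, and this one achieves 7:
1. Engineer goes to the lab module with Kira and Pim.
2. Engineer goes back to the storage bay with Pim.
3. Engineer goes to the lab module with Gus and Rhea.
4. Engineer goes back to the storage bay with Kira.
5. Engineer goes to the lab module with Lev and Pim.
6. Engineer goes back to the storage bay with Pim.
7. Engineer goes to the lab module with Kira and Pim.

7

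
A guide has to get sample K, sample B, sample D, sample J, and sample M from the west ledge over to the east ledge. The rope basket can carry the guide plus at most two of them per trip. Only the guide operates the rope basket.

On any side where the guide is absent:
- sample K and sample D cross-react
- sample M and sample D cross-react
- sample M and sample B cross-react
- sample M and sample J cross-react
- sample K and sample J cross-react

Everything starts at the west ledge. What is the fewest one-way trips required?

Counting alone: the guide can take at most 2 across per trip to the east ledge, so moving all 5 needs at least 3 loaded trips out, with a return between consecutive ones — at least 5 crossings.
The safety rule pushes this higher. Following every safe sequence of crossings, the most of the 5 that can be at the east ledge as the rope basket arrives there on crossing 5 is 4 — never all 5.
So no plan with fewer than 7 crossings exists, and this one achieves 7:
1. Guide goes to the east ledge with sample K and sample M.  [the west ledge: sample B, sample D, sample J | the east ledge: sample K, sample M]
2. Guide goes back to the west ledge alone.  [the west ledge: sample B, sample D, sample J | the east ledge: sample K, sample M]
3. Guide goes to the east ledge with sample B.  [the west ledge: sample D, sample J | the east ledge: sample B, sample K, sample M]
4. Guide goes back to the west ledge with sample M.  [the west ledge: sample D, sample J, sample M | the east ledge: sample B, sample K]
5. Guide goes to the east ledge with sample D and sample J.  [the west ledge: sample M | the east ledge: sample B, sample D, sample J, sample K]
6. Guide goes back to the west ledge with sample K.  [the west ledge: sample K, sample M | the east ledge: sample B, sample D, sample J]
7. Guide goes to the east ledge with sample K and sample M.  [the west ledge: — | the east ledge: sample B, sample D, sample J, sample K, sample M]

7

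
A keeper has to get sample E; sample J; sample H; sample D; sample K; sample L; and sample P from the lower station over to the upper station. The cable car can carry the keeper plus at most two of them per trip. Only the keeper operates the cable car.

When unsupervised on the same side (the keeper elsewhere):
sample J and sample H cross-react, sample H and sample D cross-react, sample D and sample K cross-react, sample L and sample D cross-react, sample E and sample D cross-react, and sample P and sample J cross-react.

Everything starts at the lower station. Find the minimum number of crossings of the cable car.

Counting alone: the keeper can take at most 2 across per trip to the upper station, so moving all 7 needs at least 4 loaded trips out, with a return between consecutive ones — at least 7 crossings.
The safety rule pushes this higher. Following every safe sequence of crossings, the most of the 7 that can be at the upper station as the cable car arrives there on crossing 7 is 6 — never all 7.
So no plan with fewer than 9 crossings exists, and this one achieves 9:
1. Keeper goes to the upper station with sample D and sample J.  [the lower station: sample E, sample H, sample K, sample L, sample P | the upper station: sample D, sample J]
2. Keeper goes back to the lower station alone.  [the lower station: sample E, sample H, sample K, sample L, sample P | the upper station: sample D, sample J]
3. Keeper goes to the upper station with sample P.  [the lower station: sample E, sample H, sample K, sample L | the upper station: sample D, sample J, sample P]
4. Keeper goes back to the lower station with sample J.  [the lower station: sample E, sample H, sample J, sample K, sample L | the upper station: sample D, sample P]
5. Keeper goes to the upper station with sample E and sample H.  [the lower station: sample J, sample K, sample L | the upper station: sample D, sample E, sample H, sample P]
6. Keeper goes back to the lower station with sample D.  [the lower station: sample D, sample J, sample K, sample L | the upper station: sample E, sample H, sample P]
7. Keeper goes to the upper station with sample K and sample L.  [the lower station: sample D, sample J | the upper station: sample E, sample H, sample K, sample L, sample P]
8. Keeper goes back to the lower station alone.  [the lower station: sample D, sample J | the upper station: sample E, sample H, sample K, sample L, sample P]
9. Keeper goes to the upper station with sample D and sample J.  [the lower station: — | the upper station: sample D, sample E, sample H, sample J, sample K, sample L, sample P]

9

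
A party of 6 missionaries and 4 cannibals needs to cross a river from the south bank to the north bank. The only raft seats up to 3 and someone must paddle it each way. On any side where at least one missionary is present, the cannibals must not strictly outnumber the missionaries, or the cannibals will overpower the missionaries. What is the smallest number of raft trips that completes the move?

Counting alone: each trip to the north bank takes at most 3 across and each return brings at least 1 back, so after t trips out (and t−1 returns) at most 3t − (t−1) of the 10 are across; that first reaches 10 at t = 5, so at least 9 crossings are needed.
The plan below uses exactly 9 crossings, so it is optimal:
1. 2 cannibals → the north bank.  (the south bank: 6M 2C; the north bank: 0M 2C)
2. 1 cannibal ← the south bank.  (the south bank: 6M 3C; the north bank: 0M 1C)
3. 3 cannibals → the north bank.  (the south bank: 6M 0C; the north bank: 0M 4C)
4. 1 cannibal ← the south bank.  (the south bank: 6M 1C; the north bank: 0M 3C)
5. 3 missionaries → the north bank.  (the south bank: 3M 1C; the north bank: 3M 3C)
6. 1 cannibal ← the south bank.  (the south bank: 3M 2C; the north bank: 3M 2C)
7. 1 missionary and 2 cannibals → the north bank.  (the south bank: 2M 0C; the north bank: 4M 4C)
8. 1 cannibal ← the south bank.  (the south bank: 2M 1C; the north bank: 4M 3C)
9. 2 missionaries and 1 cannibal → the north bank.  (the south bank: 0M 0C; the north bank: 6M 4C)

9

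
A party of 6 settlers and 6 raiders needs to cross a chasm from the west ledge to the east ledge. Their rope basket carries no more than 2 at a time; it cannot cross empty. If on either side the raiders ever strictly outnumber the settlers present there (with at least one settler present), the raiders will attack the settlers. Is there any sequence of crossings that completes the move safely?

No

Following every safe sequence of crossings from the start, the most of the 12 that can be at the east ledge as the rope basket arrives there on crossings 1, 3, 5, 7, 9 is 2, 3, 4, 5, 6 respectively; the best ever achieved is 6 of 12.
From crossing 11 on, no configuration arises that was not already reachable earlier: only 15 distinct safe configurations (who is on which side, and where the rope basket is) can ever be reached, none of them has everyone across, and every continuation just revisits them. They are: 0 settlers + 0 raiders across (rope basket back at the start); 0 settlers + 1 raider across (rope basket there); 0 settlers + 1 raider across (rope basket back at the start); 0 settlers + 2 raiders across (rope basket there); 0 settlers + 2 raiders across (rope basket back at the start); 0 settlers + 3 raiders across (rope basket there); 0 settlers + 3 raiders across (rope basket back at the start); 0 settlers + 4 raiders across (rope basket there); 0 settlers + 4 raiders across (rope basket back at the start); 0 settlers + 5 raiders across (rope basket there); 0 settlers + 5 raiders across (rope basket back at the start); 0 settlers + 6 raiders across (rope basket there); 1 settler + 1 raider across (rope basket there); 1 settler + 1 raider across (rope basket back at the start); 2 settlers + 2 raiders across (rope basket there). So no valid plan exists.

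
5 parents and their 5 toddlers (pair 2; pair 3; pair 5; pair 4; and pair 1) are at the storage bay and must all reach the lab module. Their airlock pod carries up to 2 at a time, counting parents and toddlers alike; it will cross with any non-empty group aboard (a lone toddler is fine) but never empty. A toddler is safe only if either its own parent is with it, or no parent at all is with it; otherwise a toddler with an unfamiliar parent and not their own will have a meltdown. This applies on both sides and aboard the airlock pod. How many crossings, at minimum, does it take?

impossible

Following every safe sequence of crossings from the start, the most of the 10 that can be at the lab module as the airlock pod arrives there on crossings 1, 3, 5, 7 is 2, 3, 4, 5 respectively; the best ever achieved is 5 of 10.
From crossing 9 on, no configuration arises that was not already reachable earlier: only 82 distinct safe configurations (who is on which side, and where the airlock pod is) can ever be reached, none of them has everyone across, and every continuation just revisits them. So no valid plan exists.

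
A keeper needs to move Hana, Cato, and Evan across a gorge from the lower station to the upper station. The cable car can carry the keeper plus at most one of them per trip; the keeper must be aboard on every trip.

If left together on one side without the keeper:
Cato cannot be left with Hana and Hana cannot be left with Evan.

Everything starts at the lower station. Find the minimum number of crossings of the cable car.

Counting alone: the keeper can take at most 1 across per trip to the upper station, so moving all 3 needs at least 3 loaded trips out, with a return between consecutive ones — at least 5 crossings.
The safety rule pushes this higher. Following every safe sequence of crossings, the most of the 3 that can be at the upper station as the cable car arrives there on crossing 5 is 2 — never all 3.
So no plan with fewer than 7 crossings exists, and this one achieves 7:
1. Keeper goes to the upper station with Hana.  [the lower station: Cato, Evan | the upper station: Hana]
2. Keeper goes back to the lower station alone.  [the lower station: Cato, Evan | the upper station: Hana]
3. Keeper goes to the upper station with Cato.  [the lower station: Evan | the upper station: Cato, Hana]
4. Keeper goes back to the lower station with Hana.  [the lower station: Evan, Hana | the upper station: Cato]
5. Keeper goes to the upper station with Evan.  [the lower station: Hana | the upper station: Cato, Evan]
6. Keeper goes back to the lower station alone.  [the lower station: Hana | the upper station: Cato, Evan]
7. Keeper goes to the upper station with Hana.  [the lower station: — | the upper station: Cato, Evan, Hana]

7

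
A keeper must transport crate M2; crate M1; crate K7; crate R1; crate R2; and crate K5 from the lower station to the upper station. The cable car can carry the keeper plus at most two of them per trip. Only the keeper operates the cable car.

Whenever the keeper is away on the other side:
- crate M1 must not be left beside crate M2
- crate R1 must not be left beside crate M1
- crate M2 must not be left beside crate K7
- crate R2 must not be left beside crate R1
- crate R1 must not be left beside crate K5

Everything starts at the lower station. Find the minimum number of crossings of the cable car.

7

Counting alone: the keeper can take at most 2 across per trip to the upper station, so moving all 6 needs at least 3 loaded trips out, with a return between consecutive ones — at least 5 crossings.
The safety rule pushes this higher. Following every safe sequence of crossings, the most of the 6 that can be at the upper station as the cable car arrives there on crossing 5 is 5 — never all 6.
So no plan with fewer than 7 crossings exists, and this one achieves 7:
1. Keeper goes to the upper station with crate M2 and crate R1.
2. Keeper goes back to the lower station alone.
3. Keeper goes to the upper station with crate K7 and crate M1.
4. Keeper goes back to the lower station with crate M2 and crate R1.
5. Keeper goes to the upper station with crate K5 and crate R2.
6. Keeper goes back to the lower station alone.
7. Keeper goes to the upper station with crate M2 and crate R1.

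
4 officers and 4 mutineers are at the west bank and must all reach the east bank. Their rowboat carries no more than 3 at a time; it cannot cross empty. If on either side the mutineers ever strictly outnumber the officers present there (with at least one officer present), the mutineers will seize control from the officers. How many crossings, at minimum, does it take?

9

Counting alone: each trip to the east bank takes at most 3 across and each return brings at least 1 back, so after t trips out (and t−1 returns) at most 3t − (t−1) of the 8 are across; that first reaches 8 at t = 4, so at least 7 crossings are needed.
The safety rule pushes this higher. Following every safe sequence of crossings, the most of the 8 that can be at the east bank as the rowboat arrives there on crossing 7 is 7 — never all 8.
So no plan with fewer than 9 crossings exists, and this one achieves 9:
1. 2 mutineers → the east bank.  (the west bank: 4O 2M; the east bank: 0O 2M)
2. 1 mutineer ← the west bank.  (the west bank: 4O 3M; the east bank: 0O 1M)
3. 3 mutineers → the east bank.  (the west bank: 4O 0M; the east bank: 0O 4M)
4. 1 mutineer ← the west bank.  (the west bank: 4O 1M; the east bank: 0O 3M)
5. 3 officers → the east bank.  (the west bank: 1O 1M; the east bank: 3O 3M)
6. 1 officer and 1 mutineer ← the west bank.  (the west bank: 2O 2M; the east bank: 2O 2M)
7. 2 officers → the east bank.  (the west bank: 0O 2M; the east bank: 4O 2M)
8. 1 mutineer ← the west bank.  (the west bank: 0O 3M; the east bank: 4O 1M)
9. 3 mutineers → the east bank.  (the west bank: 0O 0M; the east bank: 4O 4M)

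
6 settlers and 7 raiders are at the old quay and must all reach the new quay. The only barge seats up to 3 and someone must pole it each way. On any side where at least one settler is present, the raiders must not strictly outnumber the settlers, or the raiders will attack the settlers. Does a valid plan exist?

No

The raiders already outnumber the settlers at the old quay before anyone moves, so the starting position itself is disallowed.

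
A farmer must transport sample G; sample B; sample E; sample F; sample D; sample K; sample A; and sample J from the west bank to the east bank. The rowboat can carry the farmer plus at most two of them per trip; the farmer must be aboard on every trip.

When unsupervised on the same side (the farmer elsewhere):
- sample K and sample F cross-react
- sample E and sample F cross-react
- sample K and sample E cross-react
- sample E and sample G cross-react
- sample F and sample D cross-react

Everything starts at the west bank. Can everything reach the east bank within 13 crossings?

Yes

Yes — this plan uses 13 crossings (≤ 13):
1. Farmer goes to the east bank with sample E and sample F.
2. Farmer goes back to the west bank with sample E.
3. Farmer goes to the east bank with sample E and sample G.
4. Farmer goes back to the west bank with sample E.
5. Farmer goes to the east bank with sample B and sample E.
6. Farmer goes back to the west bank with sample E.
7. Farmer goes to the east bank with sample A and sample E.
8. Farmer goes back to the west bank with sample E.
9. Farmer goes to the east bank with sample E and sample J.
10. Farmer goes back to the west bank with sample E.
11. Farmer goes to the east bank with sample D and sample K.
12. Farmer goes back to the west bank with sample F.
13. Farmer goes to the east bank with sample E and sample F.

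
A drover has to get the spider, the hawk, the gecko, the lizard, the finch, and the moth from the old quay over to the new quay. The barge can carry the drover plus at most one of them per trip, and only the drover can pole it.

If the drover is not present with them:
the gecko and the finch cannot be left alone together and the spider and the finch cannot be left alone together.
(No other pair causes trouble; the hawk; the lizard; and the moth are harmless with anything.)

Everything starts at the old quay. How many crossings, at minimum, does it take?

13

Counting alone: the drover can take at most 1 across per trip to the new quay, so moving all 6 needs at least 6 loaded trips out, with a return between consecutive ones — at least 11 crossings.
The safety rule pushes this higher. Following every safe sequence of crossings, the most of the 6 that can be at the new quay as the barge arrives there on crossing 11 is 5 — never all 6.
So no plan with fewer than 13 crossings exists, and this one achieves 13:
1. Drover goes to the new quay with the finch.  [the old quay: the gecko, the hawk, the lizard, the moth, the spider | the new quay: the finch]
2. Drover goes back to the old quay alone.  [the old quay: the gecko, the hawk, the lizard, the moth, the spider | the new quay: the finch]
3. Drover goes to the new quay with the spider.  [the old quay: the gecko, the hawk, the lizard, the moth | the new quay: the finch, the spider]
4. Drover goes back to the old quay with the finch.  [the old quay: the finch, the gecko, the hawk, the lizard, the moth | the new quay: the spider]
5. Drover goes to the new quay with the gecko.  [the old quay: the finch, the hawk, the lizard, the moth | the new quay: the gecko, the spider]
6. Drover goes back to the old quay alone.  [the old quay: the finch, the hawk, the lizard, the moth | the new quay: the gecko, the spider]
7. Drover goes to the new quay with the hawk.  [the old quay: the finch, the lizard, the moth | the new quay: the gecko, the hawk, the spider]
8. Drover goes back to the old quay alone.  [the old quay: the finch, the lizard, the moth | the new quay: the gecko, the hawk, the spider]
9. Drover goes to the new quay with the lizard.  [the old quay: the finch, the moth | the new quay: the gecko, the hawk, the lizard, the spider]
10. Drover goes back to the old quay alone.  [the old quay: the finch, the moth | the new quay: the gecko, the hawk, the lizard, the spider]
11. Drover goes to the new quay with the moth.  [the old quay: the finch | the new quay: the gecko, the hawk, the lizard, the moth, the spider]
12. Drover goes back to the old quay alone.  [the old quay: the finch | the new quay: the gecko, the hawk, the lizard, the moth, the spider]
13. Drover goes to the new quay with the finch.  [the old quay: — | the new quay: the finch, the gecko, the hawk, the lizard, the moth, the spider]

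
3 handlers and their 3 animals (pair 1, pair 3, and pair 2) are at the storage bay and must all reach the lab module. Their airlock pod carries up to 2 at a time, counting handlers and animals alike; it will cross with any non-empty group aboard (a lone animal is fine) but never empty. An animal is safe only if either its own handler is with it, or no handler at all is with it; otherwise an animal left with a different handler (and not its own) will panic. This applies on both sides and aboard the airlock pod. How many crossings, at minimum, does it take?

11

Counting alone: each trip to the lab module takes at most 2 across and each return brings at least 1 back, so after t trips out (and t−1 returns) at most 2t − (t−1) of the 6 are across; that first reaches 6 at t = 5, so at least 9 crossings are needed.
The safety rule pushes this higher. Following every safe sequence of crossings, the most of the 6 that can be at the lab module as the airlock pod arrives there on crossing 9 is 5 — never all 6.
So no plan with fewer than 11 crossings exists, and this one achieves 11:
1. animal 1 and handler 1 cross → the lab module.
2. handler 1 crosses ← the storage bay.
3. animal 2 and animal 3 cross → the lab module.
4. animal 1 crosses ← the storage bay.
5. handler 2 and handler 3 cross → the lab module.
6. animal 3 and handler 3 cross ← the storage bay.
7. handler 1 and handler 3 cross → the lab module.
8. animal 2 crosses ← the storage bay.
9. animal 1 and animal 3 cross → the lab module.
10. handler 2 crosses ← the storage bay.
11. animal 2 and handler 2 cross → the lab module.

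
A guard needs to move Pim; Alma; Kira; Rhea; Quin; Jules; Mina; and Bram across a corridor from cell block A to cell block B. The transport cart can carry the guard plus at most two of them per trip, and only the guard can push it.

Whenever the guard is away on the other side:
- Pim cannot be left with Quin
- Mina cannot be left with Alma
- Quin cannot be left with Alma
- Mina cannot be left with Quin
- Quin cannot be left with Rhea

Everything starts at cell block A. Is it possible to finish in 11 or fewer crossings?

No

Counting alone: the guard can take at most 2 across per trip to cell block B, so moving all 8 needs at least 4 loaded trips out, with a return between consecutive ones — at least 7 crossings.
The safety rule pushes this higher. Following every safe sequence of crossings, the most of the 8 that can be at cell block B as the transport cart arrives there on crossings 7, 9, 11 is 5, 6, 7 respectively — never all 8.
So the move cannot be finished within 11 crossings. (The shortest complete plan takes 13:)
1. Guard goes to cell block B with Alma and Quin.  [cell block A: Bram, Jules, Kira, Mina, Pim, Rhea | cell block B: Alma, Quin]
2. Guard goes back to cell block A with Alma.  [cell block A: Alma, Bram, Jules, Kira, Mina, Pim, Rhea | cell block B: Quin]
3. Guard goes to cell block B with Alma and Pim.  [cell block A: Bram, Jules, Kira, Mina, Rhea | cell block B: Alma, Pim, Quin]
4. Guard goes back to cell block A with Quin.  [cell block A: Bram, Jules, Kira, Mina, Quin, Rhea | cell block B: Alma, Pim]
5. Guard goes to cell block B with Kira and Quin.  [cell block A: Bram, Jules, Mina, Rhea | cell block B: Alma, Kira, Pim, Quin]
6. Guard goes back to cell block A with Quin.  [cell block A: Bram, Jules, Mina, Quin, Rhea | cell block B: Alma, Kira, Pim]
7. Guard goes to cell block B with Quin and Rhea.  [cell block A: Bram, Jules, Mina | cell block B: Alma, Kira, Pim, Quin, Rhea]
8. Guard goes back to cell block A with Quin.  [cell block A: Bram, Jules, Mina, Quin | cell block B: Alma, Kira, Pim, Rhea]
9. Guard goes to cell block B with Jules and Quin.  [cell block A: Bram, Mina | cell block B: Alma, Jules, Kira, Pim, Quin, Rhea]
10. Guard goes back to cell block A with Quin.  [cell block A: Bram, Mina, Quin | cell block B: Alma, Jules, Kira, Pim, Rhea]
11. Guard goes to cell block B with Bram and Quin.  [cell block A: Mina | cell block B: Alma, Bram, Jules, Kira, Pim, Quin, Rhea]
12. Guard goes back to cell block A with Quin.  [cell block A: Mina, Quin | cell block B: Alma, Bram, Jules, Kira, Pim, Rhea]
13. Guard goes to cell block B with Mina and Quin.  [cell block A: — | cell block B: Alma, Bram, Jules, Kira, Mina, Pim, Quin, Rhea]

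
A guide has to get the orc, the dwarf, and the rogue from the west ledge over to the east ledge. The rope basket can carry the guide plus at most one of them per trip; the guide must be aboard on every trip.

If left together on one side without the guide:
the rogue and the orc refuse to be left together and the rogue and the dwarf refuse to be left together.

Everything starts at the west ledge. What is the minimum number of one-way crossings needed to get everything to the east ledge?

Counting alone: the guide can take at most 1 across per trip to the east ledge, so moving all 3 needs at least 3 loaded trips out, with a return between consecutive ones — at least 5 crossings.
The safety rule pushes this higher. Following every safe sequence of crossings, the most of the 3 that can be at the east ledge as the rope basket arrives there on crossing 5 is 2 — never all 3.
So no plan with fewer than 7 crossings exists, and this one achieves 7:
1. Guide goes to the east ledge with the rogue.
2. Guide goes back to the west ledge alone.
3. Guide goes to the east ledge with the orc.
4. Guide goes back to the west ledge with the rogue.
5. Guide goes to the east ledge with the dwarf.
6. Guide goes back to the west ledge alone.
7. Guide goes to the east ledge with the rogue.

7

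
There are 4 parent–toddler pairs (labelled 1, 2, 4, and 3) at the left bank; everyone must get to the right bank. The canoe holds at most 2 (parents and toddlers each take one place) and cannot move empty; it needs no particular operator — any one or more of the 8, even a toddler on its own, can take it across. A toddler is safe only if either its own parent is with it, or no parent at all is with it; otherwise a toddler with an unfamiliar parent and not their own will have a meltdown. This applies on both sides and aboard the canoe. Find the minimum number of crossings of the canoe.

Following every safe sequence of crossings from the start, the most of the 8 that can be at the right bank as the canoe arrives there on crossings 1, 3, 5 is 2, 3, 4 respectively; the best ever achieved is 4 of 8.
From crossing 7 on, no configuration arises that was not already reachable earlier: only 44 distinct safe configurations (who is on which side, and where the canoe is) can ever be reached, none of them has everyone across, and every continuation just revisits them. So no valid plan exists.

impossible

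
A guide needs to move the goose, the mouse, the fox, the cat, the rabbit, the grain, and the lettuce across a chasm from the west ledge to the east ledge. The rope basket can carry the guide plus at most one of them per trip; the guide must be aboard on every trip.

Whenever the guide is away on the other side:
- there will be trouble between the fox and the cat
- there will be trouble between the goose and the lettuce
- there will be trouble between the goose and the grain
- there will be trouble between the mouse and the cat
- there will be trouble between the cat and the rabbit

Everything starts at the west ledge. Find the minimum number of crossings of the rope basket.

impossible

Whatever the first load, the items left behind include a forbidden pair without the guide. No opening move is safe, so no plan exists.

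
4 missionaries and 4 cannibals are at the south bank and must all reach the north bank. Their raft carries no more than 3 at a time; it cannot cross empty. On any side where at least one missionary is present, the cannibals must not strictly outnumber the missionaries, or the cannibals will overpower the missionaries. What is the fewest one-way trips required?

9

Counting alone: each trip to the north bank takes at most 3 across and each return brings at least 1 back, so after t trips out (and t−1 returns) at most 3t − (t−1) of the 8 are across; that first reaches 8 at t = 4, so at least 7 crossings are needed.
The safety rule pushes this higher. Following every safe sequence of crossings, the most of the 8 that can be at the north bank as the raft arrives there on crossing 7 is 7 — never all 8.
So no plan with fewer than 9 crossings exists, and this one achieves 9:
1. 2 cannibals → the north bank.  (the south bank: 4M 2C; the north bank: 0M 2C)
2. 1 cannibal ← the south bank.  (the south bank: 4M 3C; the north bank: 0M 1C)
3. 3 cannibals → the north bank.  (the south bank: 4M 0C; the north bank: 0M 4C)
4. 1 cannibal ← the south bank.  (the south bank: 4M 1C; the north bank: 0M 3C)
5. 3 missionaries → the north bank.  (the south bank: 1M 1C; the north bank: 3M 3C)
6. 1 missionary and 1 cannibal ← the south bank.  (the south bank: 2M 2C; the north bank: 2M 2C)
7. 2 missionaries → the north bank.  (the south bank: 0M 2C; the north bank: 4M 2C)
8. 1 cannibal ← the south bank.  (the south bank: 0M 3C; the north bank: 4M 1C)
9. 3 cannibals → the north bank.  (the south bank: 0M 0C; the north bank: 4M 4C)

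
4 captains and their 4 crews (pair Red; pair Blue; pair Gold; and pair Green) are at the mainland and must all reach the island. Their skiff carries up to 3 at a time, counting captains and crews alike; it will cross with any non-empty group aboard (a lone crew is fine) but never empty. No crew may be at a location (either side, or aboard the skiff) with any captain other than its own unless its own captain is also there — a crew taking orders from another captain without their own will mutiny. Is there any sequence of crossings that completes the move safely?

1. captain Red and crew Red cross → the island.
2. captain Red crosses ← the mainland.
3. captain Blue, captain Red, and crew Blue cross → the island.
4. captain Red and crew Red cross ← the mainland.
5. captain Gold, captain Green, and captain Red cross → the island.
6. crew Blue crosses ← the mainland.
7. crew Blue and crew Red cross → the island.
8. crew Red crosses ← the mainland.
9. crew Gold, crew Green, and crew Red cross → the island.

Yes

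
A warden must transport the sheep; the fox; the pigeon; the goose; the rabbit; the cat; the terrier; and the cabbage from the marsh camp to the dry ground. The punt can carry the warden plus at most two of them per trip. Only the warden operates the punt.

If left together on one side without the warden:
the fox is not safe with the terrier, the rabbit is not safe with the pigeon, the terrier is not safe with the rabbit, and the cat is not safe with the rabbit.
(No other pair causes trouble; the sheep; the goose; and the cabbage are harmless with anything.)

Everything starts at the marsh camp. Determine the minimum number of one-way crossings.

9

Counting alone: the warden can take at most 2 across per trip to the dry ground, so moving all 8 needs at least 4 loaded trips out, with a return between consecutive ones — at least 7 crossings.
The safety rule pushes this higher. Following every safe sequence of crossings, the most of the 8 that can be at the dry ground as the punt arrives there on crossing 7 is 7 — never all 8.
So no plan with fewer than 9 crossings exists, and this one achieves 9:
1. Warden goes to the dry ground with the fox and the rabbit.
2. Warden goes back to the marsh camp alone.
3. Warden goes to the dry ground with the sheep.
4. Warden goes back to the marsh camp alone.
5. Warden goes to the dry ground with the cabbage and the goose.
6. Warden goes back to the marsh camp alone.
7. Warden goes to the dry ground with the cat and the pigeon.
8. Warden goes back to the marsh camp with the rabbit.
9. Warden goes to the dry ground with the rabbit and the terrier.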